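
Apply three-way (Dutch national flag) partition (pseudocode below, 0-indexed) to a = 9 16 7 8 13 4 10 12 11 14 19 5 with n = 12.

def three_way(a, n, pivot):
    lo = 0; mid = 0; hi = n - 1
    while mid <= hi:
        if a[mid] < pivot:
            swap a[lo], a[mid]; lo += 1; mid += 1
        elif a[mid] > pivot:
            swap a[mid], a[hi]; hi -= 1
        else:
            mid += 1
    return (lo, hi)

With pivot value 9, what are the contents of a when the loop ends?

5 7 8 4 9 10 12 11 14 19 13 16

pivot = 9; lo=0, mid=0, hi=11
a[mid]=9=9: mid=1
a[mid]=16>9: swap a[1],a[11]; hi=10 → 9 5 7 8 13 4 10 12 11 14 19 16
a[mid]=5<9: swap a[0],a[1]; lo=1,mid=2 → 5 9 7 8 13 4 10 12 11 14 19 16
a[mid]=7<9: swap a[1],a[2]; lo=2,mid=3 → 5 7 9 8 13 4 10 12 11 14 19 16
a[mid]=8<9: swap a[2],a[3]; lo=3,mid=4 → 5 7 8 9 13 4 10 12 11 14 19 16
a[mid]=13>9: swap a[4],a[10]; hi=9 → 5 7 8 9 19 4 10 12 11 14 13 16
a[mid]=19>9: swap a[4],a[9]; hi=8 → 5 7 8 9 14 4 10 12 11 19 13 16
a[mid]=14>9: swap a[4],a[8]; hi=7 → 5 7 8 9 11 4 10 12 14 19 13 16
a[mid]=11>9: swap a[4],a[7]; hi=6 → 5 7 8 9 12 4 10 11 14 19 13 16
a[mid]=12>9: swap a[4],a[6]; hi=5 → 5 7 8 9 10 4 12 11 14 19 13 16
a[mid]=10>9: swap a[4],a[5]; hi=4 → 5 7 8 9 4 10 12 11 14 19 13 16
a[mid]=4<9: swap a[3],a[4]; lo=4,mid=5 → 5 7 8 4 9 10 12 11 14 19 13 16
end: lo=4, hi=4; a = 5 7 8 4 9 10 12 11 14 19 13 16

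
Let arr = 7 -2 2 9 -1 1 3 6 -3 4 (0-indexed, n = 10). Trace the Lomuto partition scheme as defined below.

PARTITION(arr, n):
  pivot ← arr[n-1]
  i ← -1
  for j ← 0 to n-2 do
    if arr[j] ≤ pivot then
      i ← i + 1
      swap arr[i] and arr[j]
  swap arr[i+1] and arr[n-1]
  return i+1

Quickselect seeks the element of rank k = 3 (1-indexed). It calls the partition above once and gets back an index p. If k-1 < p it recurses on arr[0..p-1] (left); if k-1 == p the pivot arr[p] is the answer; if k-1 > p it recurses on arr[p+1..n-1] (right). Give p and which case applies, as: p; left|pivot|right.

pivot=4, i=-1
j=0: 7>4, skip
j=1: -2≤4, i=0, swap(0,1) ⇒ -2 7 2 9 -1 1 3 6 -3 4
j=2: 2≤4, i=1, swap(1,2) ⇒ -2 2 7 9 -1 1 3 6 -3 4
j=3: 9>4, skip
j=4: -1≤4, i=2, swap(2,4) ⇒ -2 2 -1 9 7 1 3 6 -3 4
j=5: 1≤4, i=3, swap(3,5) ⇒ -2 2 -1 1 7 9 3 6 -3 4
j=6: 3≤4, i=4, swap(4,6) ⇒ -2 2 -1 1 3 9 7 6 -3 4
j=7: 6>4, skip
j=8: -3≤4, i=5, swap(5,8) ⇒ -2 2 -1 1 3 -3 7 6 9 4
swap(6,9) ⇒ -2 2 -1 1 3 -3 4 6 9 7; return 6
p = 6; k-1 = 2 < 6 ⇒ left

6; left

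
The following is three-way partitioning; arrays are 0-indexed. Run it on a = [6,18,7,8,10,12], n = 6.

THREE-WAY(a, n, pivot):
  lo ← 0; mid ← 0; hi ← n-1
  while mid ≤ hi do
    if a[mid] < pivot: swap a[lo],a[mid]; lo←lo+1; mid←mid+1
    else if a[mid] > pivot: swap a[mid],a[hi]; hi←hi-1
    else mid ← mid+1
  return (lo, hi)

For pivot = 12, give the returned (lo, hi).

pivot = 12; lo=0, mid=0, hi=5
a[mid]=6<12: swap a[0],a[0]; lo=1,mid=1 → [6,18,7,8,10,12]
a[mid]=18>12: swap a[1],a[5]; hi=4 → [6,12,7,8,10,18]
a[mid]=12=12: mid=2
a[mid]=7<12: swap a[1],a[2]; lo=2,mid=3 → [6,7,12,8,10,18]
a[mid]=8<12: swap a[2],a[3]; lo=3,mid=4 → [6,7,8,12,10,18]
a[mid]=10<12: swap a[3],a[4]; lo=4,mid=5 → [6,7,8,10,12,18]
end: lo=4, hi=4; a = [6,7,8,10,12,18]

(4, 4)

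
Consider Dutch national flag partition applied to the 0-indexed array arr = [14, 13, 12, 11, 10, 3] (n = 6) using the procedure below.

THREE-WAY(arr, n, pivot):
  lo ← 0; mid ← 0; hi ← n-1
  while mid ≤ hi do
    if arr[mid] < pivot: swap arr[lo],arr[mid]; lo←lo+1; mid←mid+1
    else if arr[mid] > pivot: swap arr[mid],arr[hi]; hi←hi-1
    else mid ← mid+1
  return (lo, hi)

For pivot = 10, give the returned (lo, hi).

lo=0 mid=0 hi=5
14>10: swap(0,5), hi=4 ⇒ [3, 13, 12, 11, 10, 14]
3<10: swap(0,0), lo=1 mid=1 ⇒ [3, 13, 12, 11, 10, 14]
13>10: swap(1,4), hi=3 ⇒ [3, 10, 12, 11, 13, 14]
10=10: mid=2
12>10: swap(2,3), hi=2 ⇒ [3, 10, 11, 12, 13, 14]
11>10: swap(2,2), hi=1 ⇒ [3, 10, 11, 12, 13, 14]
done. lo=1 hi=1; arr=[3, 10, 11, 12, 13, 14]

(1, 1)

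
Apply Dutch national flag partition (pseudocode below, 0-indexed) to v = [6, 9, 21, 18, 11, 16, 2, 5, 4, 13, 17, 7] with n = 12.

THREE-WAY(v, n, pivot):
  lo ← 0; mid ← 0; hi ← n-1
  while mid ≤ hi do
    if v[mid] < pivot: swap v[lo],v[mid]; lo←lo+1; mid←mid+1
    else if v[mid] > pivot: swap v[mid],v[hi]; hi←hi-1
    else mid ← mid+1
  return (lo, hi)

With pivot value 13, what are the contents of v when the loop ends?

[6, 9, 7, 11, 4, 2, 5, 13, 16, 17, 18, 21]

lo=0 mid=0 hi=11
6<13: swap(0,0), lo=1 mid=1 ⇒ [6, 9, 21, 18, 11, 16, 2, 5, 4, 13, 17, 7]
9<13: swap(1,1), lo=2 mid=2 ⇒ [6, 9, 21, 18, 11, 16, 2, 5, 4, 13, 17, 7]
21>13: swap(2,11), hi=10 ⇒ [6, 9, 7, 18, 11, 16, 2, 5, 4, 13, 17, 21]
7<13: swap(2,2), lo=3 mid=3 ⇒ [6, 9, 7, 18, 11, 16, 2, 5, 4, 13, 17, 21]
18>13: swap(3,10), hi=9 ⇒ [6, 9, 7, 17, 11, 16, 2, 5, 4, 13, 18, 21]
17>13: swap(3,9), hi=8 ⇒ [6, 9, 7, 13, 11, 16, 2, 5, 4, 17, 18, 21]
13=13: mid=4
11<13: swap(3,4), lo=4 mid=5 ⇒ [6, 9, 7, 11, 13, 16, 2, 5, 4, 17, 18, 21]
16>13: swap(5,8), hi=7 ⇒ [6, 9, 7, 11, 13, 4, 2, 5, 16, 17, 18, 21]
4<13: swap(4,5), lo=5 mid=6 ⇒ [6, 9, 7, 11, 4, 13, 2, 5, 16, 17, 18, 21]
2<13: swap(5,6), lo=6 mid=7 ⇒ [6, 9, 7, 11, 4, 2, 13, 5, 16, 17, 18, 21]
5<13: swap(6,7), lo=7 mid=8 ⇒ [6, 9, 7, 11, 4, 2, 5, 13, 16, 17, 18, 21]
done. lo=7 hi=7; v=[6, 9, 7, 11, 4, 2, 5, 13, 16, 17, 18, 21]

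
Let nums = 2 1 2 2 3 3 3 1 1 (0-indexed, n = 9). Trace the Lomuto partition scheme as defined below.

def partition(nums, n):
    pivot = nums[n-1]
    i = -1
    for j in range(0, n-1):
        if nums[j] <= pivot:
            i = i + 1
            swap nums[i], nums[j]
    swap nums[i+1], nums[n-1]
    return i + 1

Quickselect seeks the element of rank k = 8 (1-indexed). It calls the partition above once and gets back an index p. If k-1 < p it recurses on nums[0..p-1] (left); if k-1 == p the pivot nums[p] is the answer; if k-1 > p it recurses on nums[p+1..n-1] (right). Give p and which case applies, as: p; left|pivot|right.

pivot = nums[8] = 1; i = -1
j=0: nums[0]=2 > 1 → no swap
j=1: nums[1]=1 ≤ 1 → i=0, swap nums[0],nums[1] → 1 2 2 2 3 3 3 1 1
j=2: nums[2]=2 > 1 → no swap
j=3: nums[3]=2 > 1 → no swap
j=4: nums[4]=3 > 1 → no swap
j=5: nums[5]=3 > 1 → no swap
j=6: nums[6]=3 > 1 → no swap
j=7: nums[7]=1 ≤ 1 → i=1, swap nums[1],nums[7] → 1 1 2 2 3 3 3 2 1
final swap nums[2],nums[8] → 1 1 1 2 3 3 3 2 2; return 2
p = 2; k-1 = 7 > 2 ⇒ right

2; right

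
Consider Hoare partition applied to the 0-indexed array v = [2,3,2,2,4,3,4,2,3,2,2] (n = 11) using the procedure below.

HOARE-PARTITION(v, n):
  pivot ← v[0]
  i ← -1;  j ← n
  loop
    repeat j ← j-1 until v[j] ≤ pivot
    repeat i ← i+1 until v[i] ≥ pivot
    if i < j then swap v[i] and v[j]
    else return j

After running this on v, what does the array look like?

pivot=2
j stops at 10 (2), i stops at 0 (2); swap ⇒ [2,3,2,2,4,3,4,2,3,2,2]
j stops at 9 (2), i stops at 1 (3); swap ⇒ [2,2,2,2,4,3,4,2,3,3,2]
j stops at 7 (2), i stops at 2 (2); swap ⇒ [2,2,2,2,4,3,4,2,3,3,2]
j stops at 3, i stops at 3; i≥j ⇒ return 3. v=[2,2,2,2,4,3,4,2,3,3,2]

[2,2,2,2,4,3,4,2,3,3,2]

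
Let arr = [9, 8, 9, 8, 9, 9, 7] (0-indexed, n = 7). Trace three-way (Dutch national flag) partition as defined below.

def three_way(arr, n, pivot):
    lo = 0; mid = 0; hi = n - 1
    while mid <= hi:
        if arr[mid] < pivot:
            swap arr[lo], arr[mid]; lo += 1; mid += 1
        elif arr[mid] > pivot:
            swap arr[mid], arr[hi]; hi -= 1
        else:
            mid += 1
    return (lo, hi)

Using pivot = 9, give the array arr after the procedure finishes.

[8, 8, 7, 9, 9, 9, 9]

pivot = 9; lo=0, mid=0, hi=6
arr[mid]=9=9: mid=1
arr[mid]=8<9: swap arr[0],arr[1]; lo=1,mid=2 → [8, 9, 9, 8, 9, 9, 7]
arr[mid]=9=9: mid=3
arr[mid]=8<9: swap arr[1],arr[3]; lo=2,mid=4 → [8, 8, 9, 9, 9, 9, 7]
arr[mid]=9=9: mid=5
arr[mid]=9=9: mid=6
arr[mid]=7<9: swap arr[2],arr[6]; lo=3,mid=7 → [8, 8, 7, 9, 9, 9, 9]
end: lo=3, hi=6; arr = [8, 8, 7, 9, 9, 9, 9]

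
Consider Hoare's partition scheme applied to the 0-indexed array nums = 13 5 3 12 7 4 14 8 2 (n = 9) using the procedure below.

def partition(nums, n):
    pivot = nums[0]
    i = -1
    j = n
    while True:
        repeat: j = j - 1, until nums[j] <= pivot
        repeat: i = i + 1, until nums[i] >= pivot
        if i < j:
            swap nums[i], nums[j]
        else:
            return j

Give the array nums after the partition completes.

2 5 3 12 7 4 8 14 13

pivot = nums[0] = 13; i = -1, j = 9
j→8 (nums[8]=2≤13), i→0 (nums[0]=13≥13); i<j, swap → 2 5 3 12 7 4 14 8 13
j→7 (nums[7]=8≤13), i→6 (nums[6]=14≥13); i<j, swap → 2 5 3 12 7 4 8 14 13
j→6, i→7; i≥j, return j=6. nums = 2 5 3 12 7 4 8 14 13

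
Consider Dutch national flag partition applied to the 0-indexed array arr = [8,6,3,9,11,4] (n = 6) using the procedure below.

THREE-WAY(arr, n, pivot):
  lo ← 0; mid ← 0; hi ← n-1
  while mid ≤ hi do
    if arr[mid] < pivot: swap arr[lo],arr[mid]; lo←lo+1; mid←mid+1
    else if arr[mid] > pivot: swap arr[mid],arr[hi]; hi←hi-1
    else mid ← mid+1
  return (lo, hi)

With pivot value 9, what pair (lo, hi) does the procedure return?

pivot = 9; lo=0, mid=0, hi=5
arr[mid]=8<9: swap arr[0],arr[0]; lo=1,mid=1 → [8,6,3,9,11,4]
arr[mid]=6<9: swap arr[1],arr[1]; lo=2,mid=2 → [8,6,3,9,11,4]
arr[mid]=3<9: swap arr[2],arr[2]; lo=3,mid=3 → [8,6,3,9,11,4]
arr[mid]=9=9: mid=4
arr[mid]=11>9: swap arr[4],arr[5]; hi=4 → [8,6,3,9,4,11]
arr[mid]=4<9: swap arr[3],arr[4]; lo=4,mid=5 → [8,6,3,4,9,11]
end: lo=4, hi=4; arr = [8,6,3,4,9,11]

(4, 4)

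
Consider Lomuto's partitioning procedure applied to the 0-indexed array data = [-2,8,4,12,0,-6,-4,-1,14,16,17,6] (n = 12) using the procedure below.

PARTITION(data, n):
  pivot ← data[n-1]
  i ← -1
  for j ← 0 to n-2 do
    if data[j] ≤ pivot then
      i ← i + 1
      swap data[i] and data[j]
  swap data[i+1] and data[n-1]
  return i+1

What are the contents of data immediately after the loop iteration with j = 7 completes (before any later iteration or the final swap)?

pivot=6, i=-1
j=0: -2≤6, i=0, swap(0,0) ⇒ [-2,8,4,12,0,-6,-4,-1,14,16,17,6]
j=1: 8>6, skip
j=2: 4≤6, i=1, swap(1,2) ⇒ [-2,4,8,12,0,-6,-4,-1,14,16,17,6]
j=3: 12>6, skip
j=4: 0≤6, i=2, swap(2,4) ⇒ [-2,4,0,12,8,-6,-4,-1,14,16,17,6]
j=5: -6≤6, i=3, swap(3,5) ⇒ [-2,4,0,-6,8,12,-4,-1,14,16,17,6]
j=6: -4≤6, i=4, swap(4,6) ⇒ [-2,4,0,-6,-4,12,8,-1,14,16,17,6]
j=7: -1≤6, i=5, swap(5,7) ⇒ [-2,4,0,-6,-4,-1,8,12,14,16,17,6]
(after j=7) data = [-2,4,0,-6,-4,-1,8,12,14,16,17,6]

[-2,4,0,-6,-4,-1,8,12,14,16,17,6]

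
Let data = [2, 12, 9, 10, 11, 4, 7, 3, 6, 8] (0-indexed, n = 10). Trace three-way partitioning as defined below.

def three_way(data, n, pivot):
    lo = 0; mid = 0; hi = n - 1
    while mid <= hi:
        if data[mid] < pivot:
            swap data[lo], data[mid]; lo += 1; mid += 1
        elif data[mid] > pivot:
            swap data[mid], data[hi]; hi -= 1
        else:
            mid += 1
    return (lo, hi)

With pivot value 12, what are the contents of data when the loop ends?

[2, 9, 10, 11, 4, 7, 3, 6, 8, 12]

pivot = 12; lo=0, mid=0, hi=9
data[mid]=2<12: swap data[0],data[0]; lo=1,mid=1 → [2, 12, 9, 10, 11, 4, 7, 3, 6, 8]
data[mid]=12=12: mid=2
data[mid]=9<12: swap data[1],data[2]; lo=2,mid=3 → [2, 9, 12, 10, 11, 4, 7, 3, 6, 8]
data[mid]=10<12: swap data[2],data[3]; lo=3,mid=4 → [2, 9, 10, 12, 11, 4, 7, 3, 6, 8]
data[mid]=11<12: swap data[3],data[4]; lo=4,mid=5 → [2, 9, 10, 11, 12, 4, 7, 3, 6, 8]
data[mid]=4<12: swap data[4],data[5]; lo=5,mid=6 → [2, 9, 10, 11, 4, 12, 7, 3, 6, 8]
data[mid]=7<12: swap data[5],data[6]; lo=6,mid=7 → [2, 9, 10, 11, 4, 7, 12, 3, 6, 8]
data[mid]=3<12: swap data[6],data[7]; lo=7,mid=8 → [2, 9, 10, 11, 4, 7, 3, 12, 6, 8]
data[mid]=6<12: swap data[7],data[8]; lo=8,mid=9 → [2, 9, 10, 11, 4, 7, 3, 6, 12, 8]
data[mid]=8<12: swap data[8],data[9]; lo=9,mid=10 → [2, 9, 10, 11, 4, 7, 3, 6, 8, 12]
end: lo=9, hi=9; data = [2, 9, 10, 11, 4, 7, 3, 6, 8, 12]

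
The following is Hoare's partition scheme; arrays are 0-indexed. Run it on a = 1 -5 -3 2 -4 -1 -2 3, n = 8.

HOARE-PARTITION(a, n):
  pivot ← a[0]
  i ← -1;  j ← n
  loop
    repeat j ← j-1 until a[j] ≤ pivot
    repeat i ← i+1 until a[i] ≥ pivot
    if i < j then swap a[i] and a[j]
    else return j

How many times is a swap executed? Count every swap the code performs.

2

pivot = a[0] = 1; i = -1, j = 8
j→6 (a[6]=-2≤1), i→0 (a[0]=1≥1); i<j, swap → -2 -5 -3 2 -4 -1 1 3
j→5 (a[5]=-1≤1), i→3 (a[3]=2≥1); i<j, swap → -2 -5 -3 -1 -4 2 1 3
j→4, i→5; i≥j, return j=4. a = -2 -5 -3 -1 -4 2 1 3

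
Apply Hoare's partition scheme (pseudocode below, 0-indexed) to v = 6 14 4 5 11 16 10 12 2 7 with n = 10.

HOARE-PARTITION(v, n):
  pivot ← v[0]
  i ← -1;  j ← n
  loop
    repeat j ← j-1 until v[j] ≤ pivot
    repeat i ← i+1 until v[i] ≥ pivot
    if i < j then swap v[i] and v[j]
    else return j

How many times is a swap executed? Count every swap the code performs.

pivot=6
j stops at 8 (2), i stops at 0 (6); swap ⇒ 2 14 4 5 11 16 10 12 6 7
j stops at 3 (5), i stops at 1 (14); swap ⇒ 2 5 4 14 11 16 10 12 6 7
j stops at 2, i stops at 3; i≥j ⇒ return 2. v=2 5 4 14 11 16 10 12 6 7

2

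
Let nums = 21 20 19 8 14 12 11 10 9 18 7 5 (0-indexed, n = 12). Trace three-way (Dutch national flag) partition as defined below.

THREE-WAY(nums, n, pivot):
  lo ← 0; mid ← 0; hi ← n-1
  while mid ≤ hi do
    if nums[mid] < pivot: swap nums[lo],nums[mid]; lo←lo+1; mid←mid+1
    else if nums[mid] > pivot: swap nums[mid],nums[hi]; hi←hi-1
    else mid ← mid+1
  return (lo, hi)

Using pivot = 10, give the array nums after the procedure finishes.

5 7 9 8 10 11 12 14 18 19 20 21

pivot = 10; lo=0, mid=0, hi=11
nums[mid]=21>10: swap nums[0],nums[11]; hi=10 → 5 20 19 8 14 12 11 10 9 18 7 21
nums[mid]=5<10: swap nums[0],nums[0]; lo=1,mid=1 → 5 20 19 8 14 12 11 10 9 18 7 21
nums[mid]=20>10: swap nums[1],nums[10]; hi=9 → 5 7 19 8 14 12 11 10 9 18 20 21
nums[mid]=7<10: swap nums[1],nums[1]; lo=2,mid=2 → 5 7 19 8 14 12 11 10 9 18 20 21
nums[mid]=19>10: swap nums[2],nums[9]; hi=8 → 5 7 18 8 14 12 11 10 9 19 20 21
nums[mid]=18>10: swap nums[2],nums[8]; hi=7 → 5 7 9 8 14 12 11 10 18 19 20 21
nums[mid]=9<10: swap nums[2],nums[2]; lo=3,mid=3 → 5 7 9 8 14 12 11 10 18 19 20 21
nums[mid]=8<10: swap nums[3],nums[3]; lo=4,mid=4 → 5 7 9 8 14 12 11 10 18 19 20 21
nums[mid]=14>10: swap nums[4],nums[7]; hi=6 → 5 7 9 8 10 12 11 14 18 19 20 21
nums[mid]=10=10: mid=5
nums[mid]=12>10: swap nums[5],nums[6]; hi=5 → 5 7 9 8 10 11 12 14 18 19 20 21
nums[mid]=11>10: swap nums[5],nums[5]; hi=4 → 5 7 9 8 10 11 12 14 18 19 20 21
end: lo=4, hi=4; nums = 5 7 9 8 10 11 12 14 18 19 20 21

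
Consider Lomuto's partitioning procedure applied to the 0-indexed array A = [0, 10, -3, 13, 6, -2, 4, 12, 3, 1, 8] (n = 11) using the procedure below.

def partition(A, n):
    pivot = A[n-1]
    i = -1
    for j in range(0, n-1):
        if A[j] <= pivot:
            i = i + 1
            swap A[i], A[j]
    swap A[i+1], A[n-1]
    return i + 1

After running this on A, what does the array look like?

pivot=8, i=-1
j=0: 0≤8, i=0, swap(0,0) ⇒ [0, 10, -3, 13, 6, -2, 4, 12, 3, 1, 8]
j=1: 10>8, skip
j=2: -3≤8, i=1, swap(1,2) ⇒ [0, -3, 10, 13, 6, -2, 4, 12, 3, 1, 8]
j=3: 13>8, skip
j=4: 6≤8, i=2, swap(2,4) ⇒ [0, -3, 6, 13, 10, -2, 4, 12, 3, 1, 8]
j=5: -2≤8, i=3, swap(3,5) ⇒ [0, -3, 6, -2, 10, 13, 4, 12, 3, 1, 8]
j=6: 4≤8, i=4, swap(4,6) ⇒ [0, -3, 6, -2, 4, 13, 10, 12, 3, 1, 8]
j=7: 12>8, skip
j=8: 3≤8, i=5, swap(5,8) ⇒ [0, -3, 6, -2, 4, 3, 10, 12, 13, 1, 8]
j=9: 1≤8, i=6, swap(6,9) ⇒ [0, -3, 6, -2, 4, 3, 1, 12, 13, 10, 8]
swap(7,10) ⇒ [0, -3, 6, -2, 4, 3, 1, 8, 13, 10, 12]; return 7

[0, -3, 6, -2, 4, 3, 1, 8, 13, 10, 12]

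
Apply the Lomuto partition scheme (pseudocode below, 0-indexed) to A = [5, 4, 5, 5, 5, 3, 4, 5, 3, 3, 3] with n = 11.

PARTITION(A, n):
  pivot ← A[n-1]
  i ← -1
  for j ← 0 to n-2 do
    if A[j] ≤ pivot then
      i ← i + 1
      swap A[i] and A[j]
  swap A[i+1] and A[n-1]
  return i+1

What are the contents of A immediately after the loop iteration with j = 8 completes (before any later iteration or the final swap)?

pivot = A[10] = 3; i = -1
j=0: A[0]=5 > 3 → no swap
j=1: A[1]=4 > 3 → no swap
j=2: A[2]=5 > 3 → no swap
j=3: A[3]=5 > 3 → no swap
j=4: A[4]=5 > 3 → no swap
j=5: A[5]=3 ≤ 3 → i=0, swap A[0],A[5] → [3, 4, 5, 5, 5, 5, 4, 5, 3, 3, 3]
j=6: A[6]=4 > 3 → no swap
j=7: A[7]=5 > 3 → no swap
j=8: A[8]=3 ≤ 3 → i=1, swap A[1],A[8] → [3, 3, 5, 5, 5, 5, 4, 5, 4, 3, 3]
(after j=8) A = [3, 3, 5, 5, 5, 5, 4, 5, 4, 3, 3]

[3, 3, 5, 5, 5, 5, 4, 5, 4, 3, 3]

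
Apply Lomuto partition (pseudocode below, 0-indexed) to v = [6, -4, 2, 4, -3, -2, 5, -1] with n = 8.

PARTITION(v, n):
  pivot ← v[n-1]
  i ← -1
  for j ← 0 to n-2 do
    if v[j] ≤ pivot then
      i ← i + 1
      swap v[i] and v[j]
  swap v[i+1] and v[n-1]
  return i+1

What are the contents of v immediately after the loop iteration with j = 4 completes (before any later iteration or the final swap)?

[-4, -3, 2, 4, 6, -2, 5, -1]

pivot=-1, i=-1
j=0: 6>-1, skip
j=1: -4≤-1, i=0, swap(0,1) ⇒ [-4, 6, 2, 4, -3, -2, 5, -1]
j=2: 2>-1, skip
j=3: 4>-1, skip
j=4: -3≤-1, i=1, swap(1,4) ⇒ [-4, -3, 2, 4, 6, -2, 5, -1]
(after j=4) v = [-4, -3, 2, 4, 6, -2, 5, -1]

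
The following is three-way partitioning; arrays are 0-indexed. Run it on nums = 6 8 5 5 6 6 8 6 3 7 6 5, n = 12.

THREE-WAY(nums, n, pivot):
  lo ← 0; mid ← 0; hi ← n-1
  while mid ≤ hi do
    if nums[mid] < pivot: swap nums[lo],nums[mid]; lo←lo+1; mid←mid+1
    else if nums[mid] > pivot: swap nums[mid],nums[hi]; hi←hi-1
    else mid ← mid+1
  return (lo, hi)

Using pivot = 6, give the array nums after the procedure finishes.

lo=0 mid=0 hi=11
6=6: mid=1
8>6: swap(1,11), hi=10 ⇒ 6 5 5 5 6 6 8 6 3 7 6 8
5<6: swap(0,1), lo=1 mid=2 ⇒ 5 6 5 5 6 6 8 6 3 7 6 8
5<6: swap(1,2), lo=2 mid=3 ⇒ 5 5 6 5 6 6 8 6 3 7 6 8
5<6: swap(2,3), lo=3 mid=4 ⇒ 5 5 5 6 6 6 8 6 3 7 6 8
6=6: mid=5
6=6: mid=6
8>6: swap(6,10), hi=9 ⇒ 5 5 5 6 6 6 6 6 3 7 8 8
6=6: mid=7
6=6: mid=8
3<6: swap(3,8), lo=4 mid=9 ⇒ 5 5 5 3 6 6 6 6 6 7 8 8
7>6: swap(9,9), hi=8 ⇒ 5 5 5 3 6 6 6 6 6 7 8 8
done. lo=4 hi=8; nums=5 5 5 3 6 6 6 6 6 7 8 8

5 5 5 3 6 6 6 6 6 7 8 8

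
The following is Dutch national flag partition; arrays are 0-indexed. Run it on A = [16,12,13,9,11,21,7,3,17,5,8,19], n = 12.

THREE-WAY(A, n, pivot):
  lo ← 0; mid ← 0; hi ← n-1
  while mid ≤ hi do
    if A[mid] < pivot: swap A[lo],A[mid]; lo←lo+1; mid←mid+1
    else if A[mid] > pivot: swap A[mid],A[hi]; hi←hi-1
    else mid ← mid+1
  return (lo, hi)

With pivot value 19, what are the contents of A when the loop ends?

pivot = 19; lo=0, mid=0, hi=11
A[mid]=16<19: swap A[0],A[0]; lo=1,mid=1 → [16,12,13,9,11,21,7,3,17,5,8,19]
A[mid]=12<19: swap A[1],A[1]; lo=2,mid=2 → [16,12,13,9,11,21,7,3,17,5,8,19]
A[mid]=13<19: swap A[2],A[2]; lo=3,mid=3 → [16,12,13,9,11,21,7,3,17,5,8,19]
A[mid]=9<19: swap A[3],A[3]; lo=4,mid=4 → [16,12,13,9,11,21,7,3,17,5,8,19]
A[mid]=11<19: swap A[4],A[4]; lo=5,mid=5 → [16,12,13,9,11,21,7,3,17,5,8,19]
A[mid]=21>19: swap A[5],A[11]; hi=10 → [16,12,13,9,11,19,7,3,17,5,8,21]
A[mid]=19=19: mid=6
A[mid]=7<19: swap A[5],A[6]; lo=6,mid=7 → [16,12,13,9,11,7,19,3,17,5,8,21]
A[mid]=3<19: swap A[6],A[7]; lo=7,mid=8 → [16,12,13,9,11,7,3,19,17,5,8,21]
A[mid]=17<19: swap A[7],A[8]; lo=8,mid=9 → [16,12,13,9,11,7,3,17,19,5,8,21]
A[mid]=5<19: swap A[8],A[9]; lo=9,mid=10 → [16,12,13,9,11,7,3,17,5,19,8,21]
A[mid]=8<19: swap A[9],A[10]; lo=10,mid=11 → [16,12,13,9,11,7,3,17,5,8,19,21]
end: lo=10, hi=10; A = [16,12,13,9,11,7,3,17,5,8,19,21]

[16,12,13,9,11,7,3,17,5,8,19,21]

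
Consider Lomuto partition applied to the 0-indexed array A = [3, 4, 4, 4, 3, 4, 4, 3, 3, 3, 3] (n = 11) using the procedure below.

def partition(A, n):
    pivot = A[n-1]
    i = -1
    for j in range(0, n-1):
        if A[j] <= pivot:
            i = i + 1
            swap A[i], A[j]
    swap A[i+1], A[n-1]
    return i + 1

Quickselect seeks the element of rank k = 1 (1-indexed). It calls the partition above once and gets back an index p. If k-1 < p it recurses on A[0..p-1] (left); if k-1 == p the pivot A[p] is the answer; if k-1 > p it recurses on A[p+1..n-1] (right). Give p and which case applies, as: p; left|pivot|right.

5; left

pivot = A[10] = 3; i = -1
j=0: A[0]=3 ≤ 3 → i=0, swap A[0],A[0] (no change) → [3, 4, 4, 4, 3, 4, 4, 3, 3, 3, 3]
j=1: A[1]=4 > 3 → no swap
j=2: A[2]=4 > 3 → no swap
j=3: A[3]=4 > 3 → no swap
j=4: A[4]=3 ≤ 3 → i=1, swap A[1],A[4] → [3, 3, 4, 4, 4, 4, 4, 3, 3, 3, 3]
j=5: A[5]=4 > 3 → no swap
j=6: A[6]=4 > 3 → no swap
j=7: A[7]=3 ≤ 3 → i=2, swap A[2],A[7] → [3, 3, 3, 4, 4, 4, 4, 4, 3, 3, 3]
j=8: A[8]=3 ≤ 3 → i=3, swap A[3],A[8] → [3, 3, 3, 3, 4, 4, 4, 4, 4, 3, 3]
j=9: A[9]=3 ≤ 3 → i=4, swap A[4],A[9] → [3, 3, 3, 3, 3, 4, 4, 4, 4, 4, 3]
final swap A[5],A[10] → [3, 3, 3, 3, 3, 3, 4, 4, 4, 4, 4]; return 5
p = 5; k-1 = 0 < 5 ⇒ left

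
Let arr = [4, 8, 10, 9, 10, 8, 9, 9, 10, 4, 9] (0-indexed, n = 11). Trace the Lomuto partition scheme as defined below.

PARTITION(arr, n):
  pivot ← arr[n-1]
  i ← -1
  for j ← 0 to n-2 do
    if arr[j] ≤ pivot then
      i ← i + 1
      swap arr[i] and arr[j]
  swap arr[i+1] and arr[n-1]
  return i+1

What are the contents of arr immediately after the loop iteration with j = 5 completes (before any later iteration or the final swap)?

[4, 8, 9, 8, 10, 10, 9, 9, 10, 4, 9]

pivot = arr[10] = 9; i = -1
j=0: arr[0]=4 ≤ 9 → i=0, swap arr[0],arr[0] (no change) → [4, 8, 10, 9, 10, 8, 9, 9, 10, 4, 9]
j=1: arr[1]=8 ≤ 9 → i=1, swap arr[1],arr[1] (no change) → [4, 8, 10, 9, 10, 8, 9, 9, 10, 4, 9]
j=2: arr[2]=10 > 9 → no swap
j=3: arr[3]=9 ≤ 9 → i=2, swap arr[2],arr[3] → [4, 8, 9, 10, 10, 8, 9, 9, 10, 4, 9]
j=4: arr[4]=10 > 9 → no swap
j=5: arr[5]=8 ≤ 9 → i=3, swap arr[3],arr[5] → [4, 8, 9, 8, 10, 10, 9, 9, 10, 4, 9]
(after j=5) arr = [4, 8, 9, 8, 10, 10, 9, 9, 10, 4, 9]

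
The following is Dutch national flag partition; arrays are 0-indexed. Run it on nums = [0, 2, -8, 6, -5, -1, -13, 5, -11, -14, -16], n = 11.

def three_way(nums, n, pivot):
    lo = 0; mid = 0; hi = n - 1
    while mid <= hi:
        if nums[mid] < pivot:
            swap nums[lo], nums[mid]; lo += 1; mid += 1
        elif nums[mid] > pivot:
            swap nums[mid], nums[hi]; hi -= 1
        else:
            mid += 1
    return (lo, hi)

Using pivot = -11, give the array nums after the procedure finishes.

[-16, -14, -13, -11, -1, -5, 5, 6, -8, 2, 0]

lo=0 mid=0 hi=10
0>-11: swap(0,10), hi=9 ⇒ [-16, 2, -8, 6, -5, -1, -13, 5, -11, -14, 0]
-16<-11: swap(0,0), lo=1 mid=1 ⇒ [-16, 2, -8, 6, -5, -1, -13, 5, -11, -14, 0]
2>-11: swap(1,9), hi=8 ⇒ [-16, -14, -8, 6, -5, -1, -13, 5, -11, 2, 0]
-14<-11: swap(1,1), lo=2 mid=2 ⇒ [-16, -14, -8, 6, -5, -1, -13, 5, -11, 2, 0]
-8>-11: swap(2,8), hi=7 ⇒ [-16, -14, -11, 6, -5, -1, -13, 5, -8, 2, 0]
-11=-11: mid=3
6>-11: swap(3,7), hi=6 ⇒ [-16, -14, -11, 5, -5, -1, -13, 6, -8, 2, 0]
5>-11: swap(3,6), hi=5 ⇒ [-16, -14, -11, -13, -5, -1, 5, 6, -8, 2, 0]
-13<-11: swap(2,3), lo=3 mid=4 ⇒ [-16, -14, -13, -11, -5, -1, 5, 6, -8, 2, 0]
-5>-11: swap(4,5), hi=4 ⇒ [-16, -14, -13, -11, -1, -5, 5, 6, -8, 2, 0]
-1>-11: swap(4,4), hi=3 ⇒ [-16, -14, -13, -11, -1, -5, 5, 6, -8, 2, 0]
done. lo=3 hi=3; nums=[-16, -14, -13, -11, -1, -5, 5, 6, -8, 2, 0]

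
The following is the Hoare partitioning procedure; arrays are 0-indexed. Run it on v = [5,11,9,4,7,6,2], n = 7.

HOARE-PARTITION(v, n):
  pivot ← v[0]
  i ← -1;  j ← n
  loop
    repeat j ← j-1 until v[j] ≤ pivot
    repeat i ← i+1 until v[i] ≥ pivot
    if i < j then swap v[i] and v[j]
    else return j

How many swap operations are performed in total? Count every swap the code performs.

pivot=5
j stops at 6 (2), i stops at 0 (5); swap ⇒ [2,11,9,4,7,6,5]
j stops at 3 (4), i stops at 1 (11); swap ⇒ [2,4,9,11,7,6,5]
j stops at 1, i stops at 2; i≥j ⇒ return 1. v=[2,4,9,11,7,6,5]

2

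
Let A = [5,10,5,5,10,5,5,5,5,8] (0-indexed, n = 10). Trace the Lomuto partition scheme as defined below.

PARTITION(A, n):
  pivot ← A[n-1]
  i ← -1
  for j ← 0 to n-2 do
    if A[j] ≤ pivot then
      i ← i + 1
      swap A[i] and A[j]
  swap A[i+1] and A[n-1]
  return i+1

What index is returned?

pivot=8, i=-1
j=0: 5≤8, i=0, swap(0,0) ⇒ [5,10,5,5,10,5,5,5,5,8]
j=1: 10>8, skip
j=2: 5≤8, i=1, swap(1,2) ⇒ [5,5,10,5,10,5,5,5,5,8]
j=3: 5≤8, i=2, swap(2,3) ⇒ [5,5,5,10,10,5,5,5,5,8]
j=4: 10>8, skip
j=5: 5≤8, i=3, swap(3,5) ⇒ [5,5,5,5,10,10,5,5,5,8]
j=6: 5≤8, i=4, swap(4,6) ⇒ [5,5,5,5,5,10,10,5,5,8]
j=7: 5≤8, i=5, swap(5,7) ⇒ [5,5,5,5,5,5,10,10,5,8]
j=8: 5≤8, i=6, swap(6,8) ⇒ [5,5,5,5,5,5,5,10,10,8]
swap(7,9) ⇒ [5,5,5,5,5,5,5,8,10,10]; return 7

7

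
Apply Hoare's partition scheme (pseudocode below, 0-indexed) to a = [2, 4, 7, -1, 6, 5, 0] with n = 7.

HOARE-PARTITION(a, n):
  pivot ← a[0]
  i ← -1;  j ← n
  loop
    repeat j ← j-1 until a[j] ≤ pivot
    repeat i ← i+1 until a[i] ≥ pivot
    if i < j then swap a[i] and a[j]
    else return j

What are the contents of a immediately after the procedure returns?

[0, -1, 7, 4, 6, 5, 2]

pivot = a[0] = 2; i = -1, j = 7
j→6 (a[6]=0≤2), i→0 (a[0]=2≥2); i<j, swap → [0, 4, 7, -1, 6, 5, 2]
j→3 (a[3]=-1≤2), i→1 (a[1]=4≥2); i<j, swap → [0, -1, 7, 4, 6, 5, 2]
j→1, i→2; i≥j, return j=1. a = [0, -1, 7, 4, 6, 5, 2]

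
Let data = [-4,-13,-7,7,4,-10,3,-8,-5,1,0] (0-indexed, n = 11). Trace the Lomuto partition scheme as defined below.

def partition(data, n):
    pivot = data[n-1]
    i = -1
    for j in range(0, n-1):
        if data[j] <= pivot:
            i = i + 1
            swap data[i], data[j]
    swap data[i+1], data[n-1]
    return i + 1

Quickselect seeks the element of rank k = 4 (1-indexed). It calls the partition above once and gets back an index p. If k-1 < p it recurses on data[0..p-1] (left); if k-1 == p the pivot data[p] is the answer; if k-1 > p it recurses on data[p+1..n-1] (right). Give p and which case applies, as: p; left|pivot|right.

6; left

pivot=0, i=-1
j=0: -4≤0, i=0, swap(0,0) ⇒ [-4,-13,-7,7,4,-10,3,-8,-5,1,0]
j=1: -13≤0, i=1, swap(1,1) ⇒ [-4,-13,-7,7,4,-10,3,-8,-5,1,0]
j=2: -7≤0, i=2, swap(2,2) ⇒ [-4,-13,-7,7,4,-10,3,-8,-5,1,0]
j=3: 7>0, skip
j=4: 4>0, skip
j=5: -10≤0, i=3, swap(3,5) ⇒ [-4,-13,-7,-10,4,7,3,-8,-5,1,0]
j=6: 3>0, skip
j=7: -8≤0, i=4, swap(4,7) ⇒ [-4,-13,-7,-10,-8,7,3,4,-5,1,0]
j=8: -5≤0, i=5, swap(5,8) ⇒ [-4,-13,-7,-10,-8,-5,3,4,7,1,0]
j=9: 1>0, skip
swap(6,10) ⇒ [-4,-13,-7,-10,-8,-5,0,4,7,1,3]; return 6
p = 6; k-1 = 3 < 6 ⇒ left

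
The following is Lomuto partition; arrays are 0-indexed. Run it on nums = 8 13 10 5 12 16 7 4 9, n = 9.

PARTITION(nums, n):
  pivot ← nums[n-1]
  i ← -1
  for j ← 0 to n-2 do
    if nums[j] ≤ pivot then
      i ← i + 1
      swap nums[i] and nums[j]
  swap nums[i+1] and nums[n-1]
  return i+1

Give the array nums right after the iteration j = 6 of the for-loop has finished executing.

8 5 7 13 12 16 10 4 9

pivot = nums[8] = 9; i = -1
j=0: nums[0]=8 ≤ 9 → i=0, swap nums[0],nums[0] (no change) → 8 13 10 5 12 16 7 4 9
j=1: nums[1]=13 > 9 → no swap
j=2: nums[2]=10 > 9 → no swap
j=3: nums[3]=5 ≤ 9 → i=1, swap nums[1],nums[3] → 8 5 10 13 12 16 7 4 9
j=4: nums[4]=12 > 9 → no swap
j=5: nums[5]=16 > 9 → no swap
j=6: nums[6]=7 ≤ 9 → i=2, swap nums[2],nums[6] → 8 5 7 13 12 16 10 4 9
(after j=6) nums = 8 5 7 13 12 16 10 4 9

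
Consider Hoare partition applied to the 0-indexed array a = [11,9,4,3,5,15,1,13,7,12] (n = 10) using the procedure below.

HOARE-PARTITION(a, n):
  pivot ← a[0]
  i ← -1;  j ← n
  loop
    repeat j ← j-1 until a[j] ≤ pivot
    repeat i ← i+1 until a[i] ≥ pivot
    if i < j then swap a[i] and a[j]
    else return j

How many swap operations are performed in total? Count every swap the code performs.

2

pivot=11
j stops at 8 (7), i stops at 0 (11); swap ⇒ [7,9,4,3,5,15,1,13,11,12]
j stops at 6 (1), i stops at 5 (15); swap ⇒ [7,9,4,3,5,1,15,13,11,12]
j stops at 5, i stops at 6; i≥j ⇒ return 5. a=[7,9,4,3,5,1,15,13,11,12]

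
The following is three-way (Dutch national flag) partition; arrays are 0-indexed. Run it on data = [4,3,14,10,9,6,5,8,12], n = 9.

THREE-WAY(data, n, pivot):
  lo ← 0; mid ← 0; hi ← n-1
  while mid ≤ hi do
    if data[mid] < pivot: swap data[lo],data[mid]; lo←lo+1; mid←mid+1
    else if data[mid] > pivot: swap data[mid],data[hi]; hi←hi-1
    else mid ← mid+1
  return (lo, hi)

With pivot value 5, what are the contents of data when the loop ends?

lo=0 mid=0 hi=8
4<5: swap(0,0), lo=1 mid=1 ⇒ [4,3,14,10,9,6,5,8,12]
3<5: swap(1,1), lo=2 mid=2 ⇒ [4,3,14,10,9,6,5,8,12]
14>5: swap(2,8), hi=7 ⇒ [4,3,12,10,9,6,5,8,14]
12>5: swap(2,7), hi=6 ⇒ [4,3,8,10,9,6,5,12,14]
8>5: swap(2,6), hi=5 ⇒ [4,3,5,10,9,6,8,12,14]
5=5: mid=3
10>5: swap(3,5), hi=4 ⇒ [4,3,5,6,9,10,8,12,14]
6>5: swap(3,4), hi=3 ⇒ [4,3,5,9,6,10,8,12,14]
9>5: swap(3,3), hi=2 ⇒ [4,3,5,9,6,10,8,12,14]
done. lo=2 hi=2; data=[4,3,5,9,6,10,8,12,14]

[4,3,5,9,6,10,8,12,14]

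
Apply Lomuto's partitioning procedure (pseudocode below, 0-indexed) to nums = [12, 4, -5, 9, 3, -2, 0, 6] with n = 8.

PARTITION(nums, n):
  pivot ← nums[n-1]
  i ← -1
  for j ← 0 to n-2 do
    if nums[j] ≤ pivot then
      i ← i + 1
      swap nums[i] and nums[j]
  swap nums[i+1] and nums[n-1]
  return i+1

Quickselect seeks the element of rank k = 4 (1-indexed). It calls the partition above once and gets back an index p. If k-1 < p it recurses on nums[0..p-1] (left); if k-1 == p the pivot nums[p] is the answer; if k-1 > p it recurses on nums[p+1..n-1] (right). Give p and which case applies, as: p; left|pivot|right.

pivot=6, i=-1
j=0: 12>6, skip
j=1: 4≤6, i=0, swap(0,1) ⇒ [4, 12, -5, 9, 3, -2, 0, 6]
j=2: -5≤6, i=1, swap(1,2) ⇒ [4, -5, 12, 9, 3, -2, 0, 6]
j=3: 9>6, skip
j=4: 3≤6, i=2, swap(2,4) ⇒ [4, -5, 3, 9, 12, -2, 0, 6]
j=5: -2≤6, i=3, swap(3,5) ⇒ [4, -5, 3, -2, 12, 9, 0, 6]
j=6: 0≤6, i=4, swap(4,6) ⇒ [4, -5, 3, -2, 0, 9, 12, 6]
swap(5,7) ⇒ [4, -5, 3, -2, 0, 6, 12, 9]; return 5
p = 5; k-1 = 3 < 5 ⇒ left

5; left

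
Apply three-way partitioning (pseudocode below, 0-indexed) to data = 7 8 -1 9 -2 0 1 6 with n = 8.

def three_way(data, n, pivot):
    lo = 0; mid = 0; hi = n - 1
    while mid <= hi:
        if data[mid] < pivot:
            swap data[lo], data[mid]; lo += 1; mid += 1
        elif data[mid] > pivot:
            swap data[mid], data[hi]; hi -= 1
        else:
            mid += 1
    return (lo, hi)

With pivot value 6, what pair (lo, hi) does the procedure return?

(4, 4)

pivot = 6; lo=0, mid=0, hi=7
data[mid]=7>6: swap data[0],data[7]; hi=6 → 6 8 -1 9 -2 0 1 7
data[mid]=6=6: mid=1
data[mid]=8>6: swap data[1],data[6]; hi=5 → 6 1 -1 9 -2 0 8 7
data[mid]=1<6: swap data[0],data[1]; lo=1,mid=2 → 1 6 -1 9 -2 0 8 7
data[mid]=-1<6: swap data[1],data[2]; lo=2,mid=3 → 1 -1 6 9 -2 0 8 7
data[mid]=9>6: swap data[3],data[5]; hi=4 → 1 -1 6 0 -2 9 8 7
data[mid]=0<6: swap data[2],data[3]; lo=3,mid=4 → 1 -1 0 6 -2 9 8 7
data[mid]=-2<6: swap data[3],data[4]; lo=4,mid=5 → 1 -1 0 -2 6 9 8 7
end: lo=4, hi=4; data = 1 -1 0 -2 6 9 8 7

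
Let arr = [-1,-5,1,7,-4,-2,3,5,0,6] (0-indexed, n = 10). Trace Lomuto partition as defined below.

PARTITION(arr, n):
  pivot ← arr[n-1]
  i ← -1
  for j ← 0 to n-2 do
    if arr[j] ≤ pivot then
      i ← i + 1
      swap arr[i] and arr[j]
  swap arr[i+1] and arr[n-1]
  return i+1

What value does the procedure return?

pivot = arr[9] = 6; i = -1
j=0: arr[0]=-1 ≤ 6 → i=0, swap arr[0],arr[0] (no change) → [-1,-5,1,7,-4,-2,3,5,0,6]
j=1: arr[1]=-5 ≤ 6 → i=1, swap arr[1],arr[1] (no change) → [-1,-5,1,7,-4,-2,3,5,0,6]
j=2: arr[2]=1 ≤ 6 → i=2, swap arr[2],arr[2] (no change) → [-1,-5,1,7,-4,-2,3,5,0,6]
j=3: arr[3]=7 > 6 → no swap
j=4: arr[4]=-4 ≤ 6 → i=3, swap arr[3],arr[4] → [-1,-5,1,-4,7,-2,3,5,0,6]
j=5: arr[5]=-2 ≤ 6 → i=4, swap arr[4],arr[5] → [-1,-5,1,-4,-2,7,3,5,0,6]
j=6: arr[6]=3 ≤ 6 → i=5, swap arr[5],arr[6] → [-1,-5,1,-4,-2,3,7,5,0,6]
j=7: arr[7]=5 ≤ 6 → i=6, swap arr[6],arr[7] → [-1,-5,1,-4,-2,3,5,7,0,6]
j=8: arr[8]=0 ≤ 6 → i=7, swap arr[7],arr[8] → [-1,-5,1,-4,-2,3,5,0,7,6]
final swap arr[8],arr[9] → [-1,-5,1,-4,-2,3,5,0,6,7]; return 8

8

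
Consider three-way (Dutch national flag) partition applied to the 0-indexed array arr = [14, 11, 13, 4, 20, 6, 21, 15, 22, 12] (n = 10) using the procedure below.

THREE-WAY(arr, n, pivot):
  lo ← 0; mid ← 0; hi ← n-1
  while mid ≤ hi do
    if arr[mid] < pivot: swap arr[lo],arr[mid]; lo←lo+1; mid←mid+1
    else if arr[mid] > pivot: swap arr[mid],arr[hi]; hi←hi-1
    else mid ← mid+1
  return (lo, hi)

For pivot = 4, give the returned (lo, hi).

(0, 0)

pivot = 4; lo=0, mid=0, hi=9
arr[mid]=14>4: swap arr[0],arr[9]; hi=8 → [12, 11, 13, 4, 20, 6, 21, 15, 22, 14]
arr[mid]=12>4: swap arr[0],arr[8]; hi=7 → [22, 11, 13, 4, 20, 6, 21, 15, 12, 14]
arr[mid]=22>4: swap arr[0],arr[7]; hi=6 → [15, 11, 13, 4, 20, 6, 21, 22, 12, 14]
arr[mid]=15>4: swap arr[0],arr[6]; hi=5 → [21, 11, 13, 4, 20, 6, 15, 22, 12, 14]
arr[mid]=21>4: swap arr[0],arr[5]; hi=4 → [6, 11, 13, 4, 20, 21, 15, 22, 12, 14]
arr[mid]=6>4: swap arr[0],arr[4]; hi=3 → [20, 11, 13, 4, 6, 21, 15, 22, 12, 14]
arr[mid]=20>4: swap arr[0],arr[3]; hi=2 → [4, 11, 13, 20, 6, 21, 15, 22, 12, 14]
arr[mid]=4=4: mid=1
arr[mid]=11>4: swap arr[1],arr[2]; hi=1 → [4, 13, 11, 20, 6, 21, 15, 22, 12, 14]
arr[mid]=13>4: swap arr[1],arr[1]; hi=0 → [4, 13, 11, 20, 6, 21, 15, 22, 12, 14]
end: lo=0, hi=0; arr = [4, 13, 11, 20, 6, 21, 15, 22, 12, 14]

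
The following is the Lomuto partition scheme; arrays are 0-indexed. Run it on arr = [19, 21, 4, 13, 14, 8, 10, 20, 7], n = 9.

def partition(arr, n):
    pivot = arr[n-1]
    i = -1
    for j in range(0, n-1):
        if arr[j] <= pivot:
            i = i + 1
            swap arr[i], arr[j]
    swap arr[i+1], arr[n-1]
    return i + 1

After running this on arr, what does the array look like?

[4, 7, 19, 13, 14, 8, 10, 20, 21]

pivot=7, i=-1
j=0: 19>7, skip
j=1: 21>7, skip
j=2: 4≤7, i=0, swap(0,2) ⇒ [4, 21, 19, 13, 14, 8, 10, 20, 7]
j=3: 13>7, skip
j=4: 14>7, skip
j=5: 8>7, skip
j=6: 10>7, skip
j=7: 20>7, skip
swap(1,8) ⇒ [4, 7, 19, 13, 14, 8, 10, 20, 21]; return 1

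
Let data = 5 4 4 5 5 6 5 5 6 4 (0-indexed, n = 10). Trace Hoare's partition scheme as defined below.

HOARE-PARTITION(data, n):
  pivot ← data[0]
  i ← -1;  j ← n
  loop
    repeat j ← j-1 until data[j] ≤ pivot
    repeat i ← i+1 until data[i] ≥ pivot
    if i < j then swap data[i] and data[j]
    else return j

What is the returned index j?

pivot = data[0] = 5; i = -1, j = 10
j→9 (data[9]=4≤5), i→0 (data[0]=5≥5); i<j, swap → 4 4 4 5 5 6 5 5 6 5
j→7 (data[7]=5≤5), i→3 (data[3]=5≥5); i<j, swap → 4 4 4 5 5 6 5 5 6 5
j→6 (data[6]=5≤5), i→4 (data[4]=5≥5); i<j, swap → 4 4 4 5 5 6 5 5 6 5
j→4, i→5; i≥j, return j=4. data = 4 4 4 5 5 6 5 5 6 5

4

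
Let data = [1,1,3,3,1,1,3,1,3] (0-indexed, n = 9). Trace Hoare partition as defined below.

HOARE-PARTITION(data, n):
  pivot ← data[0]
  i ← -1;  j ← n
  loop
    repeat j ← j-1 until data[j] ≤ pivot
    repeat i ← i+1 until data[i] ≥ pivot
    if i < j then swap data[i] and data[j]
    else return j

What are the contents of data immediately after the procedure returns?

[1,1,1,3,3,1,3,1,3]

pivot = data[0] = 1; i = -1, j = 9
j→7 (data[7]=1≤1), i→0 (data[0]=1≥1); i<j, swap → [1,1,3,3,1,1,3,1,3]
j→5 (data[5]=1≤1), i→1 (data[1]=1≥1); i<j, swap → [1,1,3,3,1,1,3,1,3]
j→4 (data[4]=1≤1), i→2 (data[2]=3≥1); i<j, swap → [1,1,1,3,3,1,3,1,3]
j→2, i→3; i≥j, return j=2. data = [1,1,1,3,3,1,3,1,3]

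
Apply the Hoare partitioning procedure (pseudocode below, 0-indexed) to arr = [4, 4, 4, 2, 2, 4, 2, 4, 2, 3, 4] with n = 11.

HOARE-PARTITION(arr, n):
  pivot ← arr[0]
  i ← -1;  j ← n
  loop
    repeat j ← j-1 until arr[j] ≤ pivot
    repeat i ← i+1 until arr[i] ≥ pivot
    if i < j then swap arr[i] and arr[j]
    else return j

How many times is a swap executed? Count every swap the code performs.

pivot = arr[0] = 4; i = -1, j = 11
j→10 (arr[10]=4≤4), i→0 (arr[0]=4≥4); i<j, swap → [4, 4, 4, 2, 2, 4, 2, 4, 2, 3, 4]
j→9 (arr[9]=3≤4), i→1 (arr[1]=4≥4); i<j, swap → [4, 3, 4, 2, 2, 4, 2, 4, 2, 4, 4]
j→8 (arr[8]=2≤4), i→2 (arr[2]=4≥4); i<j, swap → [4, 3, 2, 2, 2, 4, 2, 4, 4, 4, 4]
j→7 (arr[7]=4≤4), i→5 (arr[5]=4≥4); i<j, swap → [4, 3, 2, 2, 2, 4, 2, 4, 4, 4, 4]
j→6, i→7; i≥j, return j=6. arr = [4, 3, 2, 2, 2, 4, 2, 4, 4, 4, 4]

4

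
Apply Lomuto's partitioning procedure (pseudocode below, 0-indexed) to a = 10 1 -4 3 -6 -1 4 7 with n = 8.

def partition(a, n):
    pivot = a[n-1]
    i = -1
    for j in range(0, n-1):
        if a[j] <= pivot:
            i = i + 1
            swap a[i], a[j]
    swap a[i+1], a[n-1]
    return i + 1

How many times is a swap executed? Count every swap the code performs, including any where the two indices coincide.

pivot = a[7] = 7; i = -1
j=0: a[0]=10 > 7 → no swap
j=1: a[1]=1 ≤ 7 → i=0, swap a[0],a[1] → 1 10 -4 3 -6 -1 4 7
j=2: a[2]=-4 ≤ 7 → i=1, swap a[1],a[2] → 1 -4 10 3 -6 -1 4 7
j=3: a[3]=3 ≤ 7 → i=2, swap a[2],a[3] → 1 -4 3 10 -6 -1 4 7
j=4: a[4]=-6 ≤ 7 → i=3, swap a[3],a[4] → 1 -4 3 -6 10 -1 4 7
j=5: a[5]=-1 ≤ 7 → i=4, swap a[4],a[5] → 1 -4 3 -6 -1 10 4 7
j=6: a[6]=4 ≤ 7 → i=5, swap a[5],a[6] → 1 -4 3 -6 -1 4 10 7
final swap a[6],a[7] → 1 -4 3 -6 -1 4 7 10; return 6

7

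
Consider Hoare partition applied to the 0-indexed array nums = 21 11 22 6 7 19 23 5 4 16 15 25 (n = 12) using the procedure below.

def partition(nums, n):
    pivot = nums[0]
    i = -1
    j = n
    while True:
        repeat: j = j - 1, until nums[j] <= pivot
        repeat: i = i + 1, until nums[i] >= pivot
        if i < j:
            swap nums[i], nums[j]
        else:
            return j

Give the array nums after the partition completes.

pivot = nums[0] = 21; i = -1, j = 12
j→10 (nums[10]=15≤21), i→0 (nums[0]=21≥21); i<j, swap → 15 11 22 6 7 19 23 5 4 16 21 25
j→9 (nums[9]=16≤21), i→2 (nums[2]=22≥21); i<j, swap → 15 11 16 6 7 19 23 5 4 22 21 25
j→8 (nums[8]=4≤21), i→6 (nums[6]=23≥21); i<j, swap → 15 11 16 6 7 19 4 5 23 22 21 25
j→7, i→8; i≥j, return j=7. nums = 15 11 16 6 7 19 4 5 23 22 21 25

15 11 16 6 7 19 4 5 23 22 21 25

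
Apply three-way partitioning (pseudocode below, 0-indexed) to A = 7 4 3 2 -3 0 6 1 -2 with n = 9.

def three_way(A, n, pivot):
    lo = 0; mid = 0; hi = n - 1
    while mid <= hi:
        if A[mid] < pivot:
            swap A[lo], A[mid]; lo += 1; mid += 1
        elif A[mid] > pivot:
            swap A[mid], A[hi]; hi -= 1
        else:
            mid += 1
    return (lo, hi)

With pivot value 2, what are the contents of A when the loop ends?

lo=0 mid=0 hi=8
7>2: swap(0,8), hi=7 ⇒ -2 4 3 2 -3 0 6 1 7
-2<2: swap(0,0), lo=1 mid=1 ⇒ -2 4 3 2 -3 0 6 1 7
4>2: swap(1,7), hi=6 ⇒ -2 1 3 2 -3 0 6 4 7
1<2: swap(1,1), lo=2 mid=2 ⇒ -2 1 3 2 -3 0 6 4 7
3>2: swap(2,6), hi=5 ⇒ -2 1 6 2 -3 0 3 4 7
6>2: swap(2,5), hi=4 ⇒ -2 1 0 2 -3 6 3 4 7
0<2: swap(2,2), lo=3 mid=3 ⇒ -2 1 0 2 -3 6 3 4 7
2=2: mid=4
-3<2: swap(3,4), lo=4 mid=5 ⇒ -2 1 0 -3 2 6 3 4 7
done. lo=4 hi=4; A=-2 1 0 -3 2 6 3 4 7

-2 1 0 -3 2 6 3 4 7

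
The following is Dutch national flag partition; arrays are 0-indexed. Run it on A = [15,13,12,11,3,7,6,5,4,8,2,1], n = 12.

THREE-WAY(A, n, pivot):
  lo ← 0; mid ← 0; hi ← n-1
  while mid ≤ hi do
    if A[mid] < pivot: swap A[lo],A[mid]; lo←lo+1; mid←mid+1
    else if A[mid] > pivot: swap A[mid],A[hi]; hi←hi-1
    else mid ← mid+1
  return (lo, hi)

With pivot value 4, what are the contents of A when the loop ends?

lo=0 mid=0 hi=11
15>4: swap(0,11), hi=10 ⇒ [1,13,12,11,3,7,6,5,4,8,2,15]
1<4: swap(0,0), lo=1 mid=1 ⇒ [1,13,12,11,3,7,6,5,4,8,2,15]
13>4: swap(1,10), hi=9 ⇒ [1,2,12,11,3,7,6,5,4,8,13,15]
2<4: swap(1,1), lo=2 mid=2 ⇒ [1,2,12,11,3,7,6,5,4,8,13,15]
12>4: swap(2,9), hi=8 ⇒ [1,2,8,11,3,7,6,5,4,12,13,15]
8>4: swap(2,8), hi=7 ⇒ [1,2,4,11,3,7,6,5,8,12,13,15]
4=4: mid=3
11>4: swap(3,7), hi=6 ⇒ [1,2,4,5,3,7,6,11,8,12,13,15]
5>4: swap(3,6), hi=5 ⇒ [1,2,4,6,3,7,5,11,8,12,13,15]
6>4: swap(3,5), hi=4 ⇒ [1,2,4,7,3,6,5,11,8,12,13,15]
7>4: swap(3,4), hi=3 ⇒ [1,2,4,3,7,6,5,11,8,12,13,15]
3<4: swap(2,3), lo=3 mid=4 ⇒ [1,2,3,4,7,6,5,11,8,12,13,15]
done. lo=3 hi=3; A=[1,2,3,4,7,6,5,11,8,12,13,15]

[1,2,3,4,7,6,5,11,8,12,13,15]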